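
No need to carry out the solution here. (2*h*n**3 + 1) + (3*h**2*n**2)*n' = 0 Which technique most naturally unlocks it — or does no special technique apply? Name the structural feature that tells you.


Diagnosis: the exact-equation method — 2*h*n**3 + 1 and 3*h**2*n**2 pass the exactness check on the nose, so no integrating factor in h or n is needed at all.


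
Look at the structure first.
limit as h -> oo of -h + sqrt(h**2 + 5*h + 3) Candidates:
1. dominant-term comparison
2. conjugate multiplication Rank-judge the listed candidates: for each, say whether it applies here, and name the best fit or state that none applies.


Method: conjugate multiplication — the difference sqrt(h**2 + 5*h + 3) - h is an ∞ − ∞ stalemate; its conjugate partner breaks the tie.
- dominant-term comparison — no ranking of term growth rates resolves the limit here.
- conjugate multiplication — applicable, and directly so.


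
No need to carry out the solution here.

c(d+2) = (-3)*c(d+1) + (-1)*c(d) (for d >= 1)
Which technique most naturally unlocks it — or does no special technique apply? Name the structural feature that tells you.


Verdict: the characteristic-root method — try a geometric ansatz r^d: constant coefficients turn the recurrence into one polynomial equation in r.


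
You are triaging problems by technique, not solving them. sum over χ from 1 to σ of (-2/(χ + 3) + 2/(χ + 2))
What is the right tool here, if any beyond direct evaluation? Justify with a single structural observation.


Method: telescoping — the summand is built as 2/(χ + 2) minus its own successor — adjacent terms annihilate down the line.


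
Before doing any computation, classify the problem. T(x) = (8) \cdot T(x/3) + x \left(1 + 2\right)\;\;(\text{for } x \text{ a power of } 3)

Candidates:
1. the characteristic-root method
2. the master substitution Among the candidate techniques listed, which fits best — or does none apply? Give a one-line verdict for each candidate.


Best approach: the master substitution — the argument shrinks by the factor 3, so measure the index on a logarithmic scale and the recursion becomes a shift.
- the characteristic-root method — the recursion divides its index rather than shifting it — outside the constant-shift family the root method covers.
- the master substitution: yes, a natural case for it.


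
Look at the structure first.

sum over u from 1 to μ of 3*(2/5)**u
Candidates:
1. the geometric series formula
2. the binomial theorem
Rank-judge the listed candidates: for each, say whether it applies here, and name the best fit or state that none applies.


Method: the geometric series formula — consecutive terms stand in a fixed index-free ratio — the geometric sum formula closes it.
- the geometric series formula — yes — fits the structure here.
- the binomial theorem: the summand does not match any term pattern of an expanded binomial power.


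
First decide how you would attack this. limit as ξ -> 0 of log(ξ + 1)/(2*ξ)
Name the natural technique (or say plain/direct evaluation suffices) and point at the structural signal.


Best approach: l'Hôpital's rule (0/0) — numerator and denominator both vanish at 0 — a genuine 0/0 form, which is exactly when l'Hôpital applies. A local series expansion at the point resolves it as well; the rule is the packaged version of that step.


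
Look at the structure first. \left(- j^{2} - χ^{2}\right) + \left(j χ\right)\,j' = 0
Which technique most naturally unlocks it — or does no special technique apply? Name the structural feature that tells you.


Technique: the homogeneous substitution — the slope is degree-zero homogeneous: the ratio substitution v = j/χ collapses it. A Bernoulli rewrite works here as the equation stands — the homogeneous substitution is the more immediate reading.


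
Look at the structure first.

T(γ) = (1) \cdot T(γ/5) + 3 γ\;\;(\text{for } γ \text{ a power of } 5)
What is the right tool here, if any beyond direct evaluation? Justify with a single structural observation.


Verdict: the master substitution — the argument shrinks by the factor 5, so measure the index on a logarithmic scale and the recursion becomes a shift.


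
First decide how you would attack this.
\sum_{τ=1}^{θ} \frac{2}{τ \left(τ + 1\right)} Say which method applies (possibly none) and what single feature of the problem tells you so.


Technique: telescoping — integer-spaced poles in \frac{2}{τ \left(τ + 1\right)} are the telescoping signature in disguise.


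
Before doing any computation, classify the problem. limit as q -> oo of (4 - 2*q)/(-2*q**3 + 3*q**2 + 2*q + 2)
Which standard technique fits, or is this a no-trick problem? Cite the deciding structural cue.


Diagnosis: dominant-term comparison — as q grows, only the highest-degree terms matter — compare leading terms and read the limit off. Differentiating the expression as a single quotient would eventually settle it as well; matching dominant growth settles it immediately.


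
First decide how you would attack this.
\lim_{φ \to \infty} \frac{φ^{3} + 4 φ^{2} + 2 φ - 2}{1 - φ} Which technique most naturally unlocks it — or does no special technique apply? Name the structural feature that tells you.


Diagnosis: dominant-term comparison — as φ grows, only the highest-degree terms matter — compare leading terms and read the limit off. Viewed as a single quotient this is an ∞/∞ form — an at-infinity application of l'Hôpital's rule would also resolve it; comparing leading growth reads the answer without differentiating.


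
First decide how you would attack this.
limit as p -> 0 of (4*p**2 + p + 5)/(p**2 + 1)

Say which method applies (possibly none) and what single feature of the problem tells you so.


Technique: no special technique — no denominator vanishes and nothing blows up at 0: direct substitution is the whole computation.


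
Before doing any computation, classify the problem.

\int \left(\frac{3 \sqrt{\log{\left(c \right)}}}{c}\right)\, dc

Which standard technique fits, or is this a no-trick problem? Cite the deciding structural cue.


Verdict: u-substitution — collected, the integrand has one factor that is, up to a constant, the derivative of an inner expression the rest depends on — substitute for that inner expression.


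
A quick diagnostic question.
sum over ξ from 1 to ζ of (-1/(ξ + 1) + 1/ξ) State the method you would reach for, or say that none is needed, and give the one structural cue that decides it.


Diagnosis: telescoping — consecutive terms evaluate one function at adjacent indices (1/ξ is its current value): one term's tail is the next term's head, so the chain collapses.


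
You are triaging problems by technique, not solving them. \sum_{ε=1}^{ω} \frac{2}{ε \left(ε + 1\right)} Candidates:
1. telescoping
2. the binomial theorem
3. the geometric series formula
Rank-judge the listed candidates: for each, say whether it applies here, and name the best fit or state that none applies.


Diagnosis: telescoping — integer-spaced poles in \frac{2}{ε \left(ε + 1\right)} are the telescoping signature in disguise.
- telescoping: yes, a natural case for it.
- the binomial theorem — the terms do not reassemble into a binomial power.
- the geometric series formula: there is no constant term-to-term ratio.


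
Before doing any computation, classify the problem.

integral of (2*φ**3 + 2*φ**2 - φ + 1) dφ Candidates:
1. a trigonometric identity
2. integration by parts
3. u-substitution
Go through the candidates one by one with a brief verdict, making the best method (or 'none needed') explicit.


Method: no special technique — nothing composite, nothing rational, nothing trigonometric — each constant-multiple power of φ integrates by the power rule alone.
- a trigonometric identity: with no trigonometric functions present, identity rewriting has no target.
- integration by parts: parts would only shuffle a directly integrable integrand.
- u-substitution — any workable substitution here is cosmetic — the integrand is already in directly integrable form.


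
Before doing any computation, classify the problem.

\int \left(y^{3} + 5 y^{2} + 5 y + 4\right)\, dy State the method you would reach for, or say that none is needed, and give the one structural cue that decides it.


Method: no special technique — nothing composite, nothing rational, nothing trigonometric — each constant-multiple power of y integrates by the power rule alone.


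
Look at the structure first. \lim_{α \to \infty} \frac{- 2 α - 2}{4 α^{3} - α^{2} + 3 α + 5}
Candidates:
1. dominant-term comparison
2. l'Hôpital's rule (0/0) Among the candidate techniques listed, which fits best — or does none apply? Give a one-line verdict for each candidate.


Best approach: dominant-term comparison — at large α only the top-degree terms survive; compare the leading terms and the limit falls out.
- dominant-term comparison: a fit — the right tool for this form.
- l'Hôpital's rule (0/0): viewed as a single quotient this runs to ∞/∞, not the 0/0 clash this candidate addresses; an at-infinity variant of the rule would resolve it, but comparing leading growth reads the answer without differentiating.


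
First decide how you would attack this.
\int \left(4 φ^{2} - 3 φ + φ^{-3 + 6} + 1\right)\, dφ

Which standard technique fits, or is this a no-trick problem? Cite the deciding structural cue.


Verdict: no special technique — every term is a constant multiple of a power of φ; term-wise power-rule integration needs no preliminary transformation.


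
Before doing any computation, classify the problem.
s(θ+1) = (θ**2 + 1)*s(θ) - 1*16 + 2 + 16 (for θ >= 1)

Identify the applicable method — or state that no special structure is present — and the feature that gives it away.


Verdict: a summation factor — normalize by the running product of θ**2 + 1: the left side becomes a difference, and differences sum.


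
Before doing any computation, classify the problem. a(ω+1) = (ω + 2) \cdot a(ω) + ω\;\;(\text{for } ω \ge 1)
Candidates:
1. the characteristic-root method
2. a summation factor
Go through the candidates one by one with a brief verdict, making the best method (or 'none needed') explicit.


Diagnosis: a summation factor — first-order linear but the coefficient ω + 2 moves with the index — divide by the cumulative product and telescope.
- the characteristic-root method — the coefficients change with the index, which the root method cannot absorb.
- a summation factor — yes, a natural case for it.


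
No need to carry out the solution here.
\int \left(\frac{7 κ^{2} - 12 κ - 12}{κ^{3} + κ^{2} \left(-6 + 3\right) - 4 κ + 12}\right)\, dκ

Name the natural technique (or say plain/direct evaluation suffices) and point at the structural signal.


Diagnosis: partial fractions — a proper rational integrand whose denominator splits into simpler factors — decompose into partial fractions first.


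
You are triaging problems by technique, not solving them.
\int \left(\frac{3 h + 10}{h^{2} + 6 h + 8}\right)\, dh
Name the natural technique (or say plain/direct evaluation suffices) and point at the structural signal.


Diagnosis: partial fractions — rational integrand, reducible denominator h^{2} + 6 h + 8: decompose first, integrate second.


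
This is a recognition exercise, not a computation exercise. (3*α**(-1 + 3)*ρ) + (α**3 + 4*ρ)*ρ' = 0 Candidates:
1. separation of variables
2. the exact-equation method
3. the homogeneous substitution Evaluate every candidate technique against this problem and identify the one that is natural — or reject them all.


Diagnosis: the exact-equation method — checking ∂/∂ρ of 3*α**(-1 + 3)*ρ against ∂/∂α of α**3 + 4*ρ: they match — the equation is exact as it stands.
- separation of variables: no algebra isolates the independent variable on one side and the unknown on the other.
- the exact-equation method: applies; the problem has the shape this method handles.
- the homogeneous substitution — the ratio substitution does not collapse this equation.


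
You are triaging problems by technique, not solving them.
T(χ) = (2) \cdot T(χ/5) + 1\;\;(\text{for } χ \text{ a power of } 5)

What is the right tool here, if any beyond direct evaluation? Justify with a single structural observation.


Diagnosis: the master substitution — the argument shrinks by the factor 5, so measure the index on a logarithmic scale and the recursion becomes a shift.


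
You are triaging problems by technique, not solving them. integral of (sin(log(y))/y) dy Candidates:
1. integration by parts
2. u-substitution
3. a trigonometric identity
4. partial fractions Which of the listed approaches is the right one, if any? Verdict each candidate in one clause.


Verdict: u-substitution — everything non-trivial happens through the inner expression log(y), and its derivative accounts for the remaining factor up to a constant, so set u = log(y).
- integration by parts: the nonconstant-polynomial-times-standard-kernel pattern (an exp, sine, cosine, or logarithm partner) is absent.
- u-substitution: applies; the problem has the shape this method handles.
- a trigonometric identity — no even trigonometric power and no product of distinct frequencies to rewrite.
- partial fractions — the expression is not a ratio of polynomials that decomposes further.


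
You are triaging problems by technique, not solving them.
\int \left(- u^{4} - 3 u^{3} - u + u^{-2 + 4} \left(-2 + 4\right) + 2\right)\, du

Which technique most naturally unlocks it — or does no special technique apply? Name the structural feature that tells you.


Technique: no special technique — scan for structure and find none: constant multiples of powers of u, integrate directly.


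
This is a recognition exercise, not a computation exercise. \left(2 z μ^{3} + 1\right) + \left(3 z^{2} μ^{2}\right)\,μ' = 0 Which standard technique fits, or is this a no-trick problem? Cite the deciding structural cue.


Method: the exact-equation method — take the mixed partials of 2 z μ^{3} + 1 and 3 z^{2} μ^{2}: they are equal, which certifies an exact differential.


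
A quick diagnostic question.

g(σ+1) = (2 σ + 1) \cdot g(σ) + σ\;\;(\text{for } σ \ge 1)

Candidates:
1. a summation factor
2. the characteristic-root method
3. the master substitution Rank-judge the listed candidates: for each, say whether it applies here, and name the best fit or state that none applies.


Verdict: a summation factor — rescale the sequence by the product of the weights 2 σ + 1 so far — the recurrence collapses to a plain running sum.
- a summation factor: a fit — the right tool for this form.
- the characteristic-root method — an index-dependent weight blocks the pure exponential ansatz.
- the master substitution: no fixed divisor shrinks the index between calls.


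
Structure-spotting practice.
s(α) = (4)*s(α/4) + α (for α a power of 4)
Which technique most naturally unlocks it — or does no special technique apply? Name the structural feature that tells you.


Best approach: the master substitution — index division is the fingerprint: α/4 in the recursive call means substitute α = 4^m.


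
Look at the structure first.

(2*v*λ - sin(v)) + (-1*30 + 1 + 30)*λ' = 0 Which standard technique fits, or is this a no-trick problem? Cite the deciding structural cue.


Diagnosis: a linear integrating factor — first power of λ, nonzero forcing: the integrating-factor recipe applies verbatim with p = 2*v.


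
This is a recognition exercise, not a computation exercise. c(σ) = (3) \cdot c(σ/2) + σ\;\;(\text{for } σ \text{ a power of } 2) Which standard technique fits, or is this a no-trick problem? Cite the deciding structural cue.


Technique: the master substitution — the argument contracts 2-fold per step: reindex σ exponentially and solve the linear recurrence in the new index.


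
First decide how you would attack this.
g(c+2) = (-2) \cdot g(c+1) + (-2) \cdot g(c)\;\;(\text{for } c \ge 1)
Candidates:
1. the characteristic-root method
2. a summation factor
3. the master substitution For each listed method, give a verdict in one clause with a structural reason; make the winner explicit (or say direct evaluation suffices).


Diagnosis: the characteristic-root method — the recurrence is linear and homogeneous with constant coefficients, so the ansatz r^c turns it into a polynomial equation for r.
- the characteristic-root method — applicable, and directly so.
- a summation factor — the recurrence reaches back more than one step, outside the first-order family a summation factor normalizes.
- the master substitution: this is shift-type recursion, outside the divide-and-conquer template.


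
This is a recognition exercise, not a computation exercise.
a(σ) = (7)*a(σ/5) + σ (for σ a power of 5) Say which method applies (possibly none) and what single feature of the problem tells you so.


Diagnosis: the master substitution — the argument σ/5 divides the index by 5; the standard σ = 5^m substitution converts it to a constant-shift recurrence.


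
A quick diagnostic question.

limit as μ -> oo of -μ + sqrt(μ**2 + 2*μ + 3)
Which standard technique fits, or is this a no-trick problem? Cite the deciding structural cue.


Best approach: conjugate multiplication — both pieces blow up but their difference is finite; the conjugate trick rationalizes sqrt(μ**2 + 2*μ + 3) - μ.


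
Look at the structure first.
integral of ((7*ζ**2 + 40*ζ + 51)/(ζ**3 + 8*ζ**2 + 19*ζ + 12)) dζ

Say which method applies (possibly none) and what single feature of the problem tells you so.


Method: partial fractions — break ζ**3 + 8*ζ**2 + 19*ζ + 12 into its roots and the integral splits into logarithm-sized bites.


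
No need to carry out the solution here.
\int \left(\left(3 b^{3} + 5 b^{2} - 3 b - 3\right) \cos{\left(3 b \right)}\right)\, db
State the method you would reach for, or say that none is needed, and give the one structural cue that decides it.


Diagnosis: integration by parts — a polynomial 3 b^{3} + 5 b^{2} - 3 b - 3 against the kernel \cos{\left(3 b \right)} is the signature bounded-ladder case for integration by parts.


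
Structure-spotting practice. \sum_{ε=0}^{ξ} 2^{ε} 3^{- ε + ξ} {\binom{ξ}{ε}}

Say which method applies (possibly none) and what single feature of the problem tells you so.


Diagnosis: the binomial theorem — the binomial coefficients weight matched powers of 2 and 3, which is exactly the expansion of a binomial power.


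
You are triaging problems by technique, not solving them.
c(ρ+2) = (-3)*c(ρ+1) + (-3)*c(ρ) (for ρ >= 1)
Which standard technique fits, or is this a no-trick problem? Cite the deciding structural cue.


Verdict: the characteristic-root method — shift-invariance with fixed coefficients calls for exponential trials; the characteristic polynomial finds every r^ρ.


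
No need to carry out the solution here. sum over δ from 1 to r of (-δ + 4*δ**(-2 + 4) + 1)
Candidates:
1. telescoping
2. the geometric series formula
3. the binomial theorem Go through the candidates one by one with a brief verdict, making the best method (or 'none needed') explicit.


Best approach: no special technique — this is bookkeeping, not technique: standard formulas for sums of constant-multiple powers of δ apply termwise.
- telescoping: as presented, consecutive terms share no shifted copy to cancel against — no rewrite is on display to change that.
- the geometric series formula: the term-to-term ratio changes with the index, so the geometric formula cannot close it.
- the binomial theorem: no binomial coefficients pair up with complementary powers here.


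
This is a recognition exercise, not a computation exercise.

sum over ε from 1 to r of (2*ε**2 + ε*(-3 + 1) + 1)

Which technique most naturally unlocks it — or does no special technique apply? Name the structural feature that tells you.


Method: no special technique — nothing telescopes and nothing is geometric; polynomial terms in ε sum term by term.


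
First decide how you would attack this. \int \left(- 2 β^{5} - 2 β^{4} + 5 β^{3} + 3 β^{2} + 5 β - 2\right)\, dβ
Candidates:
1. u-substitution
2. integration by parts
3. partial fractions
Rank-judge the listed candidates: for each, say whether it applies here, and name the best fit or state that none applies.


Method: no special technique — every term is a constant multiple of a power of β; term-wise power-rule integration needs no preliminary transformation.
- u-substitution: any workable substitution here is cosmetic — the integrand is already in directly integrable form.
- integration by parts: parts would only shuffle a directly integrable integrand.
- partial fractions: there is no rational-function structure to decompose.


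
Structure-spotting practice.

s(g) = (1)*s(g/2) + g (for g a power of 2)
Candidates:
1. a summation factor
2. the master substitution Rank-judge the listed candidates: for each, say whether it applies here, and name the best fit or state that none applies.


Best approach: the master substitution — the argument shrinks by the factor 2, so measure the index on a logarithmic scale and the recursion becomes a shift.
- a summation factor: the recursion divides its index rather than shifting it — there is no previous-term chain for a summation factor to telescope.
- the master substitution — applicable, and directly so.


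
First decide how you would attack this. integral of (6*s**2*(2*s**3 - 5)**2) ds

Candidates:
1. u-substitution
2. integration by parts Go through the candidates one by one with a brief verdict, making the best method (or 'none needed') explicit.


Method: u-substitution — spotting that 6*s**2 is a constant multiple of the derivative of 2*s**3 - 5 is the key observation — substitute u = 2*s**3 - 5 and the integral becomes one-dimensional in u. One could also expand and integrate term by term; the substitution is strictly more direct.
- u-substitution: applies; the problem has the shape this method handles.
- integration by parts — parts would only shuffle a directly integrable integrand.


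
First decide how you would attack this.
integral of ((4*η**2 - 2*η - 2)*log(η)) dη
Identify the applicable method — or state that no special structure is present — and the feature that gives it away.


Technique: integration by parts — a polynomial next to log(η): integrate the polynomial, differentiate the log, and the integral simplifies in one pass.


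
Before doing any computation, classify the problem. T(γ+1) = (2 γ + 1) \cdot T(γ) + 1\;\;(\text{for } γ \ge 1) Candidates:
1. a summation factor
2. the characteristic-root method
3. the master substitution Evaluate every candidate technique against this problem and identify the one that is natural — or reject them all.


Best approach: a summation factor — it is first-order linear but the coefficient 2 γ + 1 depends on the index, so multiply through by a summation factor to telescope it.
- a summation factor: yes, a natural case for it.
- the characteristic-root method: the coefficients change with the index, which the root method cannot absorb.
- the master substitution — the recursive argument is a shift of the index, not a fixed fraction of it.


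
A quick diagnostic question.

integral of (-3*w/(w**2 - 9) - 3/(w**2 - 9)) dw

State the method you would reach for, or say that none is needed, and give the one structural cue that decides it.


Method: partial fractions — a proper rational integrand over the factorable w**2 - 9: partial fractions reduce it to elementary pieces.


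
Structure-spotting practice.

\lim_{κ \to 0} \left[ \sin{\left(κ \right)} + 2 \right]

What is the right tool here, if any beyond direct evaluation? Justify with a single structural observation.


Diagnosis: no special technique — the expression is continuous at 0 — substitute and evaluate; no indeterminate form appears.


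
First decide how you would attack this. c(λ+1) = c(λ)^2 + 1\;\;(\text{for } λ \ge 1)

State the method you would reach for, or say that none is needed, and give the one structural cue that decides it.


Technique: no special technique — the recurrence is nonlinear in the sequence values; study it directly, no linear machinery applies.


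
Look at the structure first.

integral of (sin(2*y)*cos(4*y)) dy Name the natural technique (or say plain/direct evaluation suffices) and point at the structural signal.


Best approach: a trigonometric identity — apply product-to-sum to sin(2*y)*cos(4*y): two clean single-angle terms replace one awkward product.


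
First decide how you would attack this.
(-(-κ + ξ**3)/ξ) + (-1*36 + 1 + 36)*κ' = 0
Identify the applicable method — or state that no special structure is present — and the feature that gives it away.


Best approach: a linear integrating factor — the unknown enters only to the first power against a nonzero forcing term — the integrating-factor template applies directly.


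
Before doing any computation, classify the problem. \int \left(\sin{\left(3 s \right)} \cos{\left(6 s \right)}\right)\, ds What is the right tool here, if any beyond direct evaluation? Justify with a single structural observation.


Verdict: a trigonometric identity — apply product-to-sum to \sin{\left(3 s \right)} \cos{\left(6 s \right)}: two clean single-angle terms replace one awkward product.


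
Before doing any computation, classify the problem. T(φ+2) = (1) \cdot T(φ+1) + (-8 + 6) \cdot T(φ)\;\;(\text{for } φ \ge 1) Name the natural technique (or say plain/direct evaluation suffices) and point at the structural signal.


Technique: the characteristic-root method — try a geometric ansatz r^φ: constant coefficients turn the recurrence into one polynomial equation in r.


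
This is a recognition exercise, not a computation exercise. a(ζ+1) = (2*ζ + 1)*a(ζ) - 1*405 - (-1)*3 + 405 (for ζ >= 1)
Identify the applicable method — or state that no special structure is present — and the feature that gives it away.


Verdict: a summation factor — an index-dependent multiplier 2*ζ + 1 rules out characteristic roots; a summation factor converts it to a pure difference.


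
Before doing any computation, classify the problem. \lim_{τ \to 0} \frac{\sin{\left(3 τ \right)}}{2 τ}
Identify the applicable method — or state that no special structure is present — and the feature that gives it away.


Method: l'Hôpital's rule (0/0) — the 0/0 form at 0 is the signature situation for l'Hôpital's rule. The standard small-argument limits would also carry it; the rule is the systematic route.


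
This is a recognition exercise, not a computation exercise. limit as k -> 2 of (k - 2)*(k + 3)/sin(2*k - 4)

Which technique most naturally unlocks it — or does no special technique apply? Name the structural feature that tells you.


Best approach: l'Hôpital's rule (0/0) — substituting 2 gives 0 over 0; differentiate top and bottom once and re-evaluate. A local series expansion at the point resolves it as well; the rule is the packaged version of that step.


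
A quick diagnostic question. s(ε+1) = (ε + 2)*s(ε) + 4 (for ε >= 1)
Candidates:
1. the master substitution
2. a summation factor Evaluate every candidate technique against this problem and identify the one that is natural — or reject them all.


Best approach: a summation factor — first-order linear but the coefficient ε + 2 moves with the index — divide by the cumulative product and telescope.
- the master substitution: the recursive argument is a shift of the index, not a fixed fraction of it.
- a summation factor — applicable, and directly so.


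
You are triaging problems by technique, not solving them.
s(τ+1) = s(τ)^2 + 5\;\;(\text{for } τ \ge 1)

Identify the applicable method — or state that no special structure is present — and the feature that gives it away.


Best approach: no special technique — the map from one term to the next is curved, not linear, so linear closed-form machinery does not attach.


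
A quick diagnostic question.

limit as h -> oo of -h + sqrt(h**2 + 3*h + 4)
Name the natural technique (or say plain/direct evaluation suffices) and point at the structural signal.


Best approach: conjugate multiplication — this difference gives up after one conjugate multiplication — the radical structure cancels against its conjugate.


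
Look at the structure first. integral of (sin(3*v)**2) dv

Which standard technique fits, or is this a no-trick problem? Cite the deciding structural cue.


Method: a trigonometric identity — sin(3*v)**2 carries an even exponent — trade it for double-angle cosines before integrating.


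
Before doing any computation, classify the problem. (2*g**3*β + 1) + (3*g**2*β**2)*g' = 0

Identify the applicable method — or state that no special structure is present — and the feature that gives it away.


Method: the exact-equation method — check exactness first: here it holds (2*g**3*β + 1, 3*g**2*β**2 have matching cross partials), so no integrating factor is needed.


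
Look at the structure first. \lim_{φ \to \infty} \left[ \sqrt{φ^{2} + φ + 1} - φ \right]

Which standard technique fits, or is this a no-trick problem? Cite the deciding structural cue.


Verdict: conjugate multiplication — the difference \sqrt{φ^{2} + φ + 1} - φ is an ∞ − ∞ stalemate; its conjugate partner breaks the tie.


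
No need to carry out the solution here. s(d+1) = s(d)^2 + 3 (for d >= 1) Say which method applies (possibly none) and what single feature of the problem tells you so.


Diagnosis: no special technique — the unknown enters the rule nonlinearly, not as a weighted sum — no linear method is even well-posed.


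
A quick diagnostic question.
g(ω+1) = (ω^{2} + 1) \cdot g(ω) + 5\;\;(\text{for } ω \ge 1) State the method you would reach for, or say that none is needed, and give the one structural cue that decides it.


Diagnosis: a summation factor — because the multiplier ω^{2} + 1 is index-dependent, divide through by its running product and sum the resulting differences.


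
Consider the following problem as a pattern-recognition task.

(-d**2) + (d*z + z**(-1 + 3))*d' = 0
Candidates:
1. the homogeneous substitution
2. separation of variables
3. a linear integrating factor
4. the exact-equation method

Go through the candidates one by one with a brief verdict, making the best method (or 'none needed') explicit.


Diagnosis: the homogeneous substitution — the slope is degree-zero homogeneous: the ratio substitution v = d/z collapses it. This can also be massaged into Bernoulli form (the roles of the variables may need exchanging); the homogeneous substitution avoids that setup.
- the homogeneous substitution: yes — fits the structure here.
- separation of variables: no division isolates the independent variable from the unknown.
- a linear integrating factor — a nonlinear term in the unknown puts this outside the integrating-factor template.
- the exact-equation method — the cross partial derivatives disagree, so no single potential exists.


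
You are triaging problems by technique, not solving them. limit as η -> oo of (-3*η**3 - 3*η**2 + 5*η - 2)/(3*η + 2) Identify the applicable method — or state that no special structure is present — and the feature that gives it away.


Method: dominant-term comparison — divide by the highest power of η present: lower-order terms vanish and the dominant ratio remains. l'Hôpital's at-infinity variant applies to the expression viewed as a single quotient; the leading-term comparison is the direct route.


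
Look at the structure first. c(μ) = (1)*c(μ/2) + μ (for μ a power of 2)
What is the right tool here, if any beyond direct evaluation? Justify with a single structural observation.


Diagnosis: the master substitution — recursion at μ/2 is multiplicative in the index; logarithmic reindexing via μ = 2^m linearizes it.


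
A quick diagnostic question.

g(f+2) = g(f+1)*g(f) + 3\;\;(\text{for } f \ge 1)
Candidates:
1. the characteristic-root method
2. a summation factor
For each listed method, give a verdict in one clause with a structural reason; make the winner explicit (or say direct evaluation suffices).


Technique: no special technique — the unknown sequence enters the update nonlinearly, so no linear method fits the recurrence as written — direct iteration remains.
- the characteristic-root method: the recursion is nonlinear in the sequence values, so no linear-modes ansatz applies.
- a summation factor — no summation factor applies — the rule is not linear in the sequence values.


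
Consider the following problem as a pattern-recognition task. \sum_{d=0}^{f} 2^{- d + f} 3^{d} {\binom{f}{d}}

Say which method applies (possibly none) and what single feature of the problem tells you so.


Method: the binomial theorem — binomial coefficients against complementary powers of 3 and 2: recognize the binomial expansion and resum.


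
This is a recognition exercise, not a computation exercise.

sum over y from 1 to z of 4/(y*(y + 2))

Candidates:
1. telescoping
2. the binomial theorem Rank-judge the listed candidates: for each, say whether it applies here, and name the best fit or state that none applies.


Technique: telescoping — poles of 4/(y*(y + 2)) differ by an integer, the telltale of a telescoping partial-fraction sum.
- telescoping — applicable, and directly so.
- the binomial theorem — no binomial coefficients pair up with complementary powers here.


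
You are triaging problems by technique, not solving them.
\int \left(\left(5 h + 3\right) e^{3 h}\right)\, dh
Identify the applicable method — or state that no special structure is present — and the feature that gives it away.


Diagnosis: integration by parts — differentiate 5 h + 3, integrate e^{3 h}: each pass lowers the polynomial degree, so parts terminates.


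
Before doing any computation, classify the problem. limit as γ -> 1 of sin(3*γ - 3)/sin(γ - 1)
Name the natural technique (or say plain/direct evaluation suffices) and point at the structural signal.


Diagnosis: l'Hôpital's rule (0/0) — plug in 1: top and bottom both hit zero, so differentiate each and retry. One could equally expand both pieces locally and compare leading terms; the rule does that in one stroke.


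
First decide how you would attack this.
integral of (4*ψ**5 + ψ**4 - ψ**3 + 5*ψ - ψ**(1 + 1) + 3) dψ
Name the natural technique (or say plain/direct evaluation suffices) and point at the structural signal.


Verdict: no special technique — the integrand is a sum of constant multiples of powers of ψ — integrate term by term.


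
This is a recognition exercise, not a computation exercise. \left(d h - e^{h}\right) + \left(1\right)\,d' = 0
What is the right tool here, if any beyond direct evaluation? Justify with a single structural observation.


Best approach: a linear integrating factor — the equation is linear in d with coefficient h; multiplying by the integrating factor exp(∫h) makes the left side a perfect derivative.


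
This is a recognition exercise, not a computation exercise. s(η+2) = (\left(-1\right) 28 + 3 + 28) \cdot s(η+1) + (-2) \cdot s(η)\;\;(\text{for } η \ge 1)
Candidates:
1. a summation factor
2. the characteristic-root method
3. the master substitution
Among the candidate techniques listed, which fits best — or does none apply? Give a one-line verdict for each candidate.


Verdict: the characteristic-root method — this is the constant-coefficient homogeneous case — the whole solution in η reduces to a polynomial's roots.
- a summation factor: a summation factor telescopes one-step recursions; this one carries higher-order memory.
- the characteristic-root method — yes — fits the structure here.
- the master substitution — this is shift-type recursion, outside the divide-and-conquer template.


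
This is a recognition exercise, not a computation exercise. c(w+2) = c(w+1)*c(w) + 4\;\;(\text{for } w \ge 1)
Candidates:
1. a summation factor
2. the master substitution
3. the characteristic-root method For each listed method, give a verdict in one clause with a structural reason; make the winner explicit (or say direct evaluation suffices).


Verdict: no special technique — this one you iterate or analyze qualitatively: the nonlinearity defeats linear solution methods.
- a summation factor: the recursion is nonlinear — outside the first-order linear family a summation factor addresses.
- the master substitution — this is shift-type recursion, outside the divide-and-conquer template.
- the characteristic-root method: the recursion is nonlinear in the sequence values, so no linear-modes ansatz applies.


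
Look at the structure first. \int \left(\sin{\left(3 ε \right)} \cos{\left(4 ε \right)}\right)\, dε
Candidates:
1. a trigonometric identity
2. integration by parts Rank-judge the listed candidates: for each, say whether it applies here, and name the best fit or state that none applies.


Method: a trigonometric identity — split \sin{\left(3 ε \right)} \cos{\left(4 ε \right)} with the angle-addition identities: the resulting sum integrates term by term.
- a trigonometric identity — a fit — the right tool for this form.
- integration by parts — not the fit here: there is no polynomial factor to ladder down — parts can still close the trigonometric product by recursion, though the identity rewrite is the direct route.


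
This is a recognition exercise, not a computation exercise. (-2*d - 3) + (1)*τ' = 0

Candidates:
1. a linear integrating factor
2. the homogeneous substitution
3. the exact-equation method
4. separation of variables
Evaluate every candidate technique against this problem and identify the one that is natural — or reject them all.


Method: no special technique — with τ absent the equation is not coupled at all: direct integration in d.
- a linear integrating factor — the linear template holds only trivially here (the unknown is absent, so the coefficient is zero) — the method is not the natural label.
- the homogeneous substitution: rescaling both variables together changes the slope, so no ratio substitution collapses it.
- the exact-equation method: with the unknown absent from both coefficients, the cross-partial test holds emptily — nothing for the exact method to work on.
- separation of variables — any separation here is vacuous (nothing depends on the unknown); direct integration is the honest label.


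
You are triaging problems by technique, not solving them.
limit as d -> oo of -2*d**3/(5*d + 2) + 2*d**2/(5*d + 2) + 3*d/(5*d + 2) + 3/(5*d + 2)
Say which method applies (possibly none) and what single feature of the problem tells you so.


Diagnosis: dominant-term comparison — divide through by the highest power of d; every lower-order term dies and the dominant terms decide the limit. Differentiating the expression as a single quotient would eventually settle it as well; matching dominant growth settles it immediately.


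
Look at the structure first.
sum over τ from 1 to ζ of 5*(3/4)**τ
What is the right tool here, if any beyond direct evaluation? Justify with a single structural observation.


Diagnosis: the geometric series formula — consecutive terms stand in a fixed index-free ratio — the geometric sum formula closes it.


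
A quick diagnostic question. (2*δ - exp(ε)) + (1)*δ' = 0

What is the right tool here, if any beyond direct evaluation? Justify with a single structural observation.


Method: a linear integrating factor — linear in the unknown with genuine forcing: multiply through by the exponential of the integrated coefficient and the left side closes into one derivative.
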